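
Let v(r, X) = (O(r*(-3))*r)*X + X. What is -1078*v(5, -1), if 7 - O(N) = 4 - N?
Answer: -63602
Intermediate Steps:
O(N) = 3 + N (O(N) = 7 - (4 - N) = 7 + (-4 + N) = 3 + N)
v(r, X) = X + X*r*(3 - 3*r) (v(r, X) = ((3 + r*(-3))*r)*X + X = ((3 - 3*r)*r)*X + X = (r*(3 - 3*r))*X + X = X*r*(3 - 3*r) + X = X + X*r*(3 - 3*r))
-1078*v(5, -1) = -(-1078)*(-1)*(-1 + 3*5*(-1 + 5)) = -(-1078)*(-1)*(-1 + 3*5*4) = -(-1078)*(-1)*(-1 + 60) = -(-1078)*(-1)*59 = -1078*59 = -63602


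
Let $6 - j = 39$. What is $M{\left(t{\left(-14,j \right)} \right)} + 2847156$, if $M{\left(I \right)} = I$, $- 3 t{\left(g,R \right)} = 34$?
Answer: $\frac{8541434}{3} \approx 2.8471 \cdot 10^{6}$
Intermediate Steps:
$j = -33$ ($j = 6 - 39 = -33$)
$t{\left(g,R \right)} = - \frac{34}{3}$ ($t{\left(g,R \right)} = \left(- \frac{1}{3}\right) 34 = - \frac{34}{3}$)
$M{\left(t{\left(-14,j \right)} \right)} + 2847156 = - \frac{34}{3} + 2847156 = \frac{8541434}{3}$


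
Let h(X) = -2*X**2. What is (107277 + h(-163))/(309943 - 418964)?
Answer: -54139/109021 ≈ -0.49659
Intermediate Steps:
(107277 + h(-163))/(309943 - 418964) = (107277 - 2*(-163)**2)/(309943 - 418964) = (107277 - 2*26569)/(-109021) = (107277 - 53138)*(-1/109021) = 54139*(-1/109021) = -54139/109021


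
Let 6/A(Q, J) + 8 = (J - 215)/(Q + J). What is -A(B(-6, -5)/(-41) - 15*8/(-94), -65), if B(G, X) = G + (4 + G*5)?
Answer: 363873/215384 ≈ 1.6894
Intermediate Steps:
B(G, X) = 4 + 6*G (B(G, X) = G + (4 + 5*G) = 4 + 6*G)
A(Q, J) = 6/(-8 + (-215 + J)/(J + Q)) (A(Q, J) = 6/(-8 + (J - 215)/(Q + J)) = 6/(-8 + (-215 + J)/(J + Q)))
-A(B(-6, -5)/(-41) - 15*8/(-94), -65) = -6*(-1*(-65) - ((4 + 6*(-6))/(-41) - 15*8/(-94)))/(215 + 7*(-65) + 8*((4 + 6*(-6))/(-41) - 15*8/(-94))) = -6*(65 - ((4 - 36)*(-1/41) - 120*(-1/94)))/(215 - 455 + 8*((4 - 36)*(-1/41) - 120*(-1/94))) = -6*(65 - (-32*(-1/41) + 60/47))/(215 - 455 + 8*(-32*(-1/41) + 60/47)) = -6*(65 - (32/41 + 60/47))/(215 - 455 + 8*(32/41 + 60/47)) = -6*(65 - 1*3964/1927)/(215 - 455 + 8*(3964/1927)) = -6*(65 - 3964/1927)/(215 - 455 + 31712/1927) = -6*121291/((-430768/1927)*1927) = -6*(-1927)*121291/(430768*1927) = -1*(-363873/215384) = 363873/215384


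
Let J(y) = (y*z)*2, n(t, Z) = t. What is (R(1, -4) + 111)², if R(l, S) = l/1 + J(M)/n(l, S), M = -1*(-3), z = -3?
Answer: 8836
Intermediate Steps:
M = 3
J(y) = -6*y (J(y) = (y*(-3))*2 = -3*y*2 = -6*y)
R(l, S) = l - 18/l (R(l, S) = l/1 + (-6*3)/l = l*1 - 18/l = l - 18/l)
(R(1, -4) + 111)² = ((1 - 18/1) + 111)² = ((1 - 18*1) + 111)² = ((1 - 18) + 111)² = (-17 + 111)² = 94² = 8836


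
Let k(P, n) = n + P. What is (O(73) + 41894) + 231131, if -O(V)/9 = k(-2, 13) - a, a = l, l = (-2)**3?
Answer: 272854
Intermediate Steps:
k(P, n) = P + n
l = -8
a = -8
O(V) = -171 (O(V) = -9*((-2 + 13) - 1*(-8)) = -9*(11 + 8) = -9*19 = -171)
(O(73) + 41894) + 231131 = (-171 + 41894) + 231131 = 41723 + 231131 = 272854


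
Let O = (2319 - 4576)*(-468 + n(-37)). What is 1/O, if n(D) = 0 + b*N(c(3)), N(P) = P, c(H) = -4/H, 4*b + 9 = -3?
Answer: 1/1047248 ≈ 9.5488e-7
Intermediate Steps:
b = -3 (b = -9/4 + (¼)*(-3) = -9/4 - ¾ = -3)
n(D) = 4 (n(D) = 0 - (-12)/3 = 0 - 3*(-4/3) = 0 + 4 = 4)
O = 1047248 (O = (2319 - 4576)*(-468 + 4) = -2257*(-464) = 1047248)
1/O = 1/1047248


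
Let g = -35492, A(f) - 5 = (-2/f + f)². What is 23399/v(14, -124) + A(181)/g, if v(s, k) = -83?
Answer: -13648176152963/48254266598 ≈ -282.84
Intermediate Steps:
A(f) = 5 + (f - 2/f)² (A(f) = 5 + (-2/f + f)² = 5 + (f - 2/f)²)
23399/v(14, -124) + A(181)/g = 23399/(-83) + (1 + 181² + 4/181²)/(-35492) = 23399*(-1/83) + (1 + 32761 + 4*(1/32761))*(-1/35492) = -23399/83 + (1 + 32761 + 4/32761)*(-1/35492) = -23399/83 + (1073315886/32761)*(-1/35492) = -23399/83 - 536657943/581376706 = -13648176152963/48254266598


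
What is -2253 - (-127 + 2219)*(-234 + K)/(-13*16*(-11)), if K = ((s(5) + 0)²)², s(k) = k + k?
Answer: -3198167/286 ≈ -11182.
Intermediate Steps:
s(k) = 2*k
K = 10000 (K = ((2*5 + 0)²)² = ((10 + 0)²)² = (10²)² = 100² = 10000)
-2253 - (-127 + 2219)*(-234 + K)/(-13*16*(-11)) = -2253 - (-127 + 2219)*(-234 + 10000)/(-13*16*(-11)) = -2253 - 2092*9766/((-208*(-11))) = -2253 - 20430472/2288 = -2253 - 1*2553809/286 = -2253 - 2553809/286 = -3198167/286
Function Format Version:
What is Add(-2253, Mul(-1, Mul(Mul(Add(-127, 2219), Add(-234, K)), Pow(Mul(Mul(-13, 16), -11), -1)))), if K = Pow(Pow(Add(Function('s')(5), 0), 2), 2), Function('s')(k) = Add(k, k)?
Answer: Rational(-3198167, 286) ≈ -11182.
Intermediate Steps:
Function('s')(k) = Mul(2, k)
K = 10000 (K = Pow(Pow(Add(Mul(2, 5), 0), 2), 2) = Pow(Pow(Add(10, 0), 2), 2) = Pow(Pow(10, 2), 2) = Pow(100, 2) = 10000)
Add(-2253, Mul(-1, Mul(Mul(Add(-127, 2219), Add(-234, K)), Pow(Mul(Mul(-13, 16), -11), -1)))) = Add(-2253, Mul(-1, Mul(Mul(Add(-127, 2219), Add(-234, 10000)), Pow(Mul(Mul(-13, 16), -11), -1)))) = Add(-2253, Mul(-1, Mul(Mul(2092, 9766), Pow(Mul(-208, -11), -1)))) = Add(-2253, Mul(-1, Mul(20430472, Pow(2288, -1)))) = Add(-2253, Mul(-1, Mul(20430472, Rational(1, 2288)))) = Add(-2253, Mul(-1, Rational(2553809, 286))) = Add(-2253, Rational(-2553809, 286)) = Rational(-3198167, 286)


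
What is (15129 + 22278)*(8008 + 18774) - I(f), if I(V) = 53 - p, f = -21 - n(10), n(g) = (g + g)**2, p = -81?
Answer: 1001834140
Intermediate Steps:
n(g) = 4*g**2 (n(g) = (2*g)**2 = 4*g**2)
f = -421 (f = -21 - 4*10**2 = -21 - 4*100 = -21 - 1*400 = -21 - 400 = -421)
I(V) = 134 (I(V) = 53 - 1*(-81) = 53 + 81 = 134)
(15129 + 22278)*(8008 + 18774) - I(f) = (15129 + 22278)*(8008 + 18774) - 1*134 = 37407*26782 - 134 = 1001834274 - 134 = 1001834140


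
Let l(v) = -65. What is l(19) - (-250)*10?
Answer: 2435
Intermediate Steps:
l(19) - (-250)*10 = -65 - (-250)*10 = -65 - 1*(-2500) = -65 + 2500 = 2435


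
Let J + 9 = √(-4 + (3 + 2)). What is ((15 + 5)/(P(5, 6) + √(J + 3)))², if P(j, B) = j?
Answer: 400/(5 + I*√5)² ≈ 8.8889 - 9.9381*I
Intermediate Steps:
J = -8 (J = -9 + √(-4 + (3 + 2)) = -9 + √(-4 + 5) = -9 + √1 = -9 + 1 = -8)
((15 + 5)/(P(5, 6) + √(J + 3)))² = ((15 + 5)/(5 + √(-8 + 3)))² = (20/(5 + √(-5)))² = (20/(5 + I*√5))² = 400/(5 + I*√5)²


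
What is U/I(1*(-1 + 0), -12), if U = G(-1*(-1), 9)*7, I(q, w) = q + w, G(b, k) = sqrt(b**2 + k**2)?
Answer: -7*sqrt(82)/13 ≈ -4.8760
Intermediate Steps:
U = 7*sqrt(82) (U = sqrt((-1*(-1))**2 + 9**2)*7 = sqrt(1**2 + 81)*7 = sqrt(1 + 81)*7 = sqrt(82)*7 = 7*sqrt(82) ≈ 63.388)
U/I(1*(-1 + 0), -12) = (7*sqrt(82))/(1*(-1 + 0) - 12) = (7*sqrt(82))/(1*(-1) - 12) = (7*sqrt(82))/(-1 - 12) = (7*sqrt(82))/(-13) = (7*sqrt(82))*(-1/13) = -7*sqrt(82)/13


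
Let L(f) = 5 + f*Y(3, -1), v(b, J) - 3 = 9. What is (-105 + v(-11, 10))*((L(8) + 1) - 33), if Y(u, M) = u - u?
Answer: 2511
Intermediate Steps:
Y(u, M) = 0
v(b, J) = 12 (v(b, J) = 3 + 9 = 12)
L(f) = 5 (L(f) = 5 + f*0 = 5 + 0 = 5)
(-105 + v(-11, 10))*((L(8) + 1) - 33) = (-105 + 12)*((5 + 1) - 33) = -93*(6 - 33) = -93*(-27) = 2511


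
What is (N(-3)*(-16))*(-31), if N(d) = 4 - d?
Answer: 3472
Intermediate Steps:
(N(-3)*(-16))*(-31) = ((4 - 1*(-3))*(-16))*(-31) = ((4 + 3)*(-16))*(-31) = (7*(-16))*(-31) = -112*(-31) = 3472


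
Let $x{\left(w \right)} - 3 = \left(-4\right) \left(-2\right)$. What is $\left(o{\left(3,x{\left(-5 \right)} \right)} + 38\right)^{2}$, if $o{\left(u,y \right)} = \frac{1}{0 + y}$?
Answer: $\frac{175561}{121} \approx 1450.9$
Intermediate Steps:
$x{\left(w \right)} = 11$ ($x{\left(w \right)} = 3 - -8 = 3 + 8 = 11$)
$o{\left(u,y \right)} = \frac{1}{y}$
$\left(o{\left(3,x{\left(-5 \right)} \right)} + 38\right)^{2} = \left(\frac{1}{11} + 38\right)^{2} = \left(\frac{419}{11}\right)^{2} = \frac{175561}{121}$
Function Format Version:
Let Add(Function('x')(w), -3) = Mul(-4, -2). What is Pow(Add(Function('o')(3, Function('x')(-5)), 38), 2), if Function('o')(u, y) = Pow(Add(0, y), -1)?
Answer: Rational(175561, 121) ≈ 1450.9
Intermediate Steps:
Function('x')(w) = 11 (Function('x')(w) = Add(3, Mul(-4, -2)) = Add(3, 8) = 11)
Function('o')(u, y) = Pow(y, -1)
Pow(Add(Function('o')(3, Function('x')(-5)), 38), 2) = Pow(Add(Pow(11, -1), 38), 2) = Pow(Add(Rational(1, 11), 38), 2) = Pow(Rational(419, 11), 2) = Rational(175561, 121)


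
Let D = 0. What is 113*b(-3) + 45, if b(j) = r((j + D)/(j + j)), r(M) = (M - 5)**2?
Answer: 9333/4 ≈ 2333.3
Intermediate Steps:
r(M) = (-5 + M)**2
b(j) = 81/4 (b(j) = (-5 + (j + 0)/(j + j))**2 = (-5 + j/((2*j)))**2 = (-5 + j*(1/(2*j)))**2 = (-5 + 1/2)**2 = (-9/2)**2 = 81/4)
113*b(-3) + 45 = 113*(81/4) + 45 = 9153/4 + 45 = 9333/4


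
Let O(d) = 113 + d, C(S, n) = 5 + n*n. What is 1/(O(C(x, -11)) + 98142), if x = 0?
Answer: 1/98381 ≈ 1.0165e-5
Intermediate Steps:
C(S, n) = 5 + n**2
1/(O(C(x, -11)) + 98142) = 1/((113 + (5 + (-11)**2)) + 98142) = 1/((113 + (5 + 121)) + 98142) = 1/((113 + 126) + 98142) = 1/(239 + 98142) = 1/98381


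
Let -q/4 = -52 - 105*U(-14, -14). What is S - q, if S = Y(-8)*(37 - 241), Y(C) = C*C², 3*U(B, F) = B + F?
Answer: 108160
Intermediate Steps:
U(B, F) = B/3 + F/3 (U(B, F) = (B + F)/3 = B/3 + F/3)
Y(C) = C³
q = -3712 (q = -4*(-52 - 105*((⅓)*(-14) + (⅓)*(-14))) = -4*(-52 - 105*(-14/3 - 14/3)) = -4*(-52 - 105*(-28/3)) = -4*(-52 + 980) = -4*928 = -3712)
S = 104448 (S = (-8)³*(37 - 241) = -512*(-204) = 104448)
S - q = 104448 - 1*(-3712) = 104448 + 3712 = 108160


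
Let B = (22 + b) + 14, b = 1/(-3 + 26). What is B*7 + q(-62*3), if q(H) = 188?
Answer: 10127/23 ≈ 440.30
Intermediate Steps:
b = 1/23 ≈ 0.043478
B = 829/23 (B = (22 + 1/23) + 14 = 507/23 + 14 = 829/23 ≈ 36.043)
B*7 + q(-62*3) = (829/23)*7 + 188 = 5803/23 + 188 = 10127/23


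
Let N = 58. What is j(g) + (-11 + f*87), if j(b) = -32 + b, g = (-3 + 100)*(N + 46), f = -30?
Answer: 7435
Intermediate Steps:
g = 10088 (g = (-3 + 100)*(58 + 46) = 97*104 = 10088)
j(g) + (-11 + f*87) = (-32 + 10088) + (-11 - 30*87) = 10056 + (-11 - 2610) = 10056 - 2621 = 7435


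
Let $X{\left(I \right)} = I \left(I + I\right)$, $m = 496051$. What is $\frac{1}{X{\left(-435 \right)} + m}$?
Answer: $\frac{1}{874501} \approx 1.1435 \cdot 10^{-6}$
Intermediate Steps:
$X{\left(I \right)} = 2 I^{2}$ ($X{\left(I \right)} = I 2 I = 2 I^{2}$)
$\frac{1}{X{\left(-435 \right)} + m} = \frac{1}{2 \left(-435\right)^{2} + 496051} = \frac{1}{2 \cdot 189225 + 496051} = \frac{1}{378450 + 496051} = \frac{1}{874501}$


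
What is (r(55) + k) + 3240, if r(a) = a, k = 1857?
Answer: 5152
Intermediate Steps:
(r(55) + k) + 3240 = (55 + 1857) + 3240 = 1912 + 3240 = 5152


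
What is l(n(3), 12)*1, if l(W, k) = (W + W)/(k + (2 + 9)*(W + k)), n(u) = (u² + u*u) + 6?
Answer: 2/17 ≈ 0.11765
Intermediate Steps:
n(u) = 6 + 2*u² (n(u) = (u² + u²) + 6 = 2*u² + 6 = 6 + 2*u²)
l(W, k) = 2*W/(11*W + 12*k) (l(W, k) = (2*W)/(k + 11*(W + k)) = (2*W)/(k + (11*W + 11*k)) = (2*W)/(11*W + 12*k) = 2*W/(11*W + 12*k))
l(n(3), 12)*1 = (2*(6 + 2*3²)/(11*(6 + 2*3²) + 12*12))*1 = (2*(6 + 2*9)/(11*(6 + 2*9) + 144))*1 = (2*(6 + 18)/(11*(6 + 18) + 144))*1 = (2*24/(11*24 + 144))*1 = (2*24/(264 + 144))*1 = (2*24/408)*1 = (2*24*(1/408))*1 = (2/17)*1 = 2/17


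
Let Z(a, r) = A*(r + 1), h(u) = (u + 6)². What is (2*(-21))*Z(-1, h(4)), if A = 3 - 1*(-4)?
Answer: -29694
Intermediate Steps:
h(u) = (6 + u)²
A = 7 (A = 3 + 4 = 7)
Z(a, r) = 7 + 7*r (Z(a, r) = 7*(r + 1) = 7*(1 + r) = 7 + 7*r)
(2*(-21))*Z(-1, h(4)) = (2*(-21))*(7 + 7*(6 + 4)²) = -42*(7 + 7*10²) = -42*(7 + 7*100) = -42*(7 + 700) = -42*707 = -29694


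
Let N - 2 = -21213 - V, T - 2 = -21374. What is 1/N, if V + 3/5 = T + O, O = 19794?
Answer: -5/98162 ≈ -5.0936e-5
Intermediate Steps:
T = -21372 (T = 2 - 21374 = -21372)
V = -7893/5 (V = -⅗ + (-21372 + 19794) = -⅗ - 1578 = -7893/5 ≈ -1578.6)
N = -98162/5 (N = 2 + (-21213 - 1*(-7893/5)) = 2 + (-21213 + 7893/5) = 2 - 98172/5 = -98162/5 ≈ -19632.)
1/N = 1/(-98162/5) = -5/98162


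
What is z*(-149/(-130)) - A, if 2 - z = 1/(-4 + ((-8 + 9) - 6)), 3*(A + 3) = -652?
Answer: 260621/1170 ≈ 222.75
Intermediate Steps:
A = -661/3 (A = -3 + (⅓)*(-652) = -3 - 652/3 = -661/3 ≈ -220.33)
z = 19/9 (z = 2 - 1/(-4 + ((-8 + 9) - 6)) = 2 - 1/(-4 + (1 - 6)) = 2 - 1/(-4 - 5) = 2 - 1/(-9) = 2 - 1*(-⅑) = 2 + ⅑ = 19/9 ≈ 2.1111)
z*(-149/(-130)) - A = 19*(-149/(-130))/9 - 1*(-661/3) = 19*(-149*(-1/130))/9 + 661/3 = (19/9)*(149/130) + 661/3 = 2831/1170 + 661/3 = 260621/1170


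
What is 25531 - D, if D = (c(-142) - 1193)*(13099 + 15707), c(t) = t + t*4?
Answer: 54843349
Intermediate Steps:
c(t) = 5*t (c(t) = t + 4*t = 5*t)
D = -54817818 (D = (5*(-142) - 1193)*(13099 + 15707) = (-710 - 1193)*28806 = -1903*28806 = -54817818)
25531 - D = 25531 - 1*(-54817818) = 25531 + 54817818 = 54843349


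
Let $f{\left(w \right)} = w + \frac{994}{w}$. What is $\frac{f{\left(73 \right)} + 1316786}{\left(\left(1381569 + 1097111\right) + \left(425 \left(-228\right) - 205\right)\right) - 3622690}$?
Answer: $- \frac{96131701}{90601395} \approx -1.061$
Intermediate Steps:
$\frac{f{\left(73 \right)} + 1316786}{\left(\left(1381569 + 1097111\right) + \left(425 \left(-228\right) - 205\right)\right) - 3622690} = \frac{\left(73 + \frac{994}{73}\right) + 1316786}{\left(\left(1381569 + 1097111\right) + \left(425 \left(-228\right) - 205\right)\right) - 3622690} = \frac{\left(73 + 994 \cdot \frac{1}{73}\right) + 1316786}{\left(2478680 - 97105\right) - 3622690} = \frac{\left(73 + \frac{994}{73}\right) + 1316786}{\left(2478680 - 97105\right) - 3622690} = \frac{\frac{6323}{73} + 1316786}{2381575 - 3622690} = \frac{96131701}{73 \left(-1241115\right)} = \frac{96131701}{73} \left(- \frac{1}{1241115}\right) = - \frac{96131701}{90601395}$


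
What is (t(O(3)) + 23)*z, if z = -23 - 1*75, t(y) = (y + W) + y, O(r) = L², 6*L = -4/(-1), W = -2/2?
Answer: -20188/9 ≈ -2243.1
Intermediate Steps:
W = -1 (W = -2*½ = -1)
L = ⅔ (L = (-4/(-1))/6 = (-4*(-1))/6 = (⅙)*4 = ⅔ ≈ 0.66667)
O(r) = 4/9 (O(r) = (⅔)² = 4/9)
t(y) = -1 + 2*y (t(y) = (y - 1) + y = (-1 + y) + y = -1 + 2*y)
z = -98 (z = -23 - 75 = -98)
(t(O(3)) + 23)*z = ((-1 + 2*(4/9)) + 23)*(-98) = ((-1 + 8/9) + 23)*(-98) = (-⅑ + 23)*(-98) = (206/9)*(-98) = -20188/9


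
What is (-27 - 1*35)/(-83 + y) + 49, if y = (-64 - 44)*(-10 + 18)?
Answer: 46465/947 ≈ 49.065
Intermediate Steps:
y = -864 (y = -108*8 = -864)
(-27 - 1*35)/(-83 + y) + 49 = (-27 - 1*35)/(-83 - 864) + 49 = (-27 - 35)/(-947) + 49 = -62*(-1/947) + 49 = 62/947 + 49 = 46465/947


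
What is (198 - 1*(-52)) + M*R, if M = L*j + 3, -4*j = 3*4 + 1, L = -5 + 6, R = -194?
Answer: 597/2 ≈ 298.50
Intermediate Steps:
L = 1
j = -13/4 (j = -(3*4 + 1)/4 = -(12 + 1)/4 = -¼*13 = -13/4 ≈ -3.2500)
M = -¼ (M = 1*(-13/4) + 3 = -13/4 + 3 = -¼ ≈ -0.25000)
(198 - 1*(-52)) + M*R = (198 - 1*(-52)) - ¼*(-194) = (198 + 52) + 97/2 = 250 + 97/2 = 597/2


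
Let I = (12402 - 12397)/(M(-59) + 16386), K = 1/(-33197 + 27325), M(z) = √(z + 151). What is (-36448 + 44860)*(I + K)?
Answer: 55885136721/49269915884 - 10515*√23/33562613 ≈ 1.1328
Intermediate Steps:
M(z) = √(151 + z)
K = -1/5872 (K = 1/(-5872) = -1/5872 ≈ -0.00017030)
I = 5/(16386 + 2*√23) (I = (12402 - 12397)/(√(151 - 59) + 16386) = 5/(√92 + 16386) = 5/(2*√23 + 16386) = 5/(16386 + 2*√23) ≈ 0.00030496)
(-36448 + 44860)*(I + K) = (-36448 + 44860)*((40965/134250452 - 5*√23/134250452) - 1/5872) = 8412*(26574007/197079663536 - 5*√23/134250452) = 55885136721/49269915884 - 10515*√23/33562613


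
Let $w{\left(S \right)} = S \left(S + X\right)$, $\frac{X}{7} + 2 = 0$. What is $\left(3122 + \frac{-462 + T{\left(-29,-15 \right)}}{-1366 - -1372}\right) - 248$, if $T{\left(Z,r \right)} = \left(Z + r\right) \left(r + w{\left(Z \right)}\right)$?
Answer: $- \frac{18713}{3} \approx -6237.7$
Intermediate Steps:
$X = -14$ ($X = -14 + 7 \cdot 0 = -14 + 0 = -14$)
$w{\left(S \right)} = S \left(-14 + S\right)$ ($w{\left(S \right)} = S \left(S - 14\right) = S \left(-14 + S\right)$)
$T{\left(Z,r \right)} = \left(Z + r\right) \left(r + Z \left(-14 + Z\right)\right)$
$\left(3122 + \frac{-462 + T{\left(-29,-15 \right)}}{-1366 - -1372}\right) - 248 = \left(3122 + \frac{-462 + \left(\left(-15\right)^{2} - -435 + \left(-29\right)^{2} \left(-14 - 29\right) - - 435 \left(-14 - 29\right)\right)}{-1366 - -1372}\right) - 248 = \left(3122 + \frac{-462 + \left(225 + 435 + 841 \left(-43\right) - \left(-435\right) \left(-43\right)\right)}{-1366 + 1372}\right) - 248 = \left(3122 + \frac{-462 + \left(225 + 435 - 36163 - 18705\right)}{6}\right) - 248 = \left(3122 + \left(-462 - 54208\right) \frac{1}{6}\right) - 248 = \left(3122 - \frac{27335}{3}\right) - 248 = - \frac{17969}{3} - 248 = - \frac{18713}{3}$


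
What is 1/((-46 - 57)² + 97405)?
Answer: 1/108014 ≈ 9.2581e-6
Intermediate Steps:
1/((-46 - 57)² + 97405) = 1/((-103)² + 97405) = 1/(10609 + 97405) = 1/108014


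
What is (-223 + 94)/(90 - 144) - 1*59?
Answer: -1019/18 ≈ -56.611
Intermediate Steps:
(-223 + 94)/(90 - 144) - 1*59 = -129/(-54) - 59 = -129*(-1/54) - 59 = 43/18 - 59 = -1019/18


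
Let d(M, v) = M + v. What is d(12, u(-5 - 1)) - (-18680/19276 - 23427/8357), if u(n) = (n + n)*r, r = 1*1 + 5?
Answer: -270961/4819 ≈ -56.228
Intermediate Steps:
r = 6 (r = 1 + 5 = 6)
u(n) = 12*n (u(n) = (n + n)*6 = (2*n)*6 = 12*n)
d(12, u(-5 - 1)) - (-18680/19276 - 23427/8357) = (12 + 12*(-5 - 1)) - (-18680/19276 - 23427/8357) = (12 + 12*(-6)) - (-18680*1/19276 - 23427*1/8357) = (12 - 72) - (-4670/4819 - 171/61) = -60 - 1*(-18179/4819) = -60 + 18179/4819 = -270961/4819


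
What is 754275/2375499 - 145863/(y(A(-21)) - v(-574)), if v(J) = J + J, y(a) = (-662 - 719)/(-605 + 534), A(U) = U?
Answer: -91905599456/737463433 ≈ -124.62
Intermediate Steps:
y(a) = 1381/71 (y(a) = -1381/(-71) = -1381*(-1/71) = 1381/71)
v(J) = 2*J
754275/2375499 - 145863/(y(A(-21)) - v(-574)) = 754275/2375499 - 145863/(1381/71 - 2*(-574)) = 754275*(1/2375499) - 145863/(1381/71 - 1*(-1148)) = 2825/8897 - 145863/(1381/71 + 1148) = 2825/8897 - 145863/82889/71 = 2825/8897 - 145863*71/82889 = 2825/8897 - 10356273/82889 = -91905599456/737463433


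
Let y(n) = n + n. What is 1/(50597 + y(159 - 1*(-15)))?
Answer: 1/50945 ≈ 1.9629e-5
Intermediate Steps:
y(n) = 2*n
1/(50597 + y(159 - 1*(-15))) = 1/(50597 + 2*(159 - 1*(-15))) = 1/(50597 + 2*(159 + 15)) = 1/(50597 + 2*174) = 1/(50597 + 348) = 1/50945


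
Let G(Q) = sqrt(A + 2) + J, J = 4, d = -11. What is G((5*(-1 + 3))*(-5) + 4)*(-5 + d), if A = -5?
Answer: -64 - 16*I*sqrt(3) ≈ -64.0 - 27.713*I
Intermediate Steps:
G(Q) = 4 + I*sqrt(3) (G(Q) = sqrt(-5 + 2) + 4 = sqrt(-3) + 4 = I*sqrt(3) + 4 = 4 + I*sqrt(3))
G((5*(-1 + 3))*(-5) + 4)*(-5 + d) = (4 + I*sqrt(3))*(-5 - 11) = (4 + I*sqrt(3))*(-16) = -64 - 16*I*sqrt(3)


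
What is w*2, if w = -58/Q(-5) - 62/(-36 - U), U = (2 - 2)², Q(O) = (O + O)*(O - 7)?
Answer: 223/90 ≈ 2.4778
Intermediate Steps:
Q(O) = 2*O*(-7 + O) (Q(O) = (2*O)*(-7 + O) = 2*O*(-7 + O))
U = 0 (U = 0² = 0)
w = 223/180 (w = -58*(-1/(10*(-7 - 5))) - 62/(-36 - 1*0) = -58/(2*(-5)*(-12)) - 62/(-36 + 0) = -58/120 - 62/(-36) = -58*1/120 - 62*(-1/36) = -29/60 + 31/18 = 223/180 ≈ 1.2389)
w*2 = (223/180)*2 = 223/90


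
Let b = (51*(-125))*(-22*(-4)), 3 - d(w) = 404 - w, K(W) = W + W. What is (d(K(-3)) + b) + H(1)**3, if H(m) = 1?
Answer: -561406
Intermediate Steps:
K(W) = 2*W
d(w) = -401 + w (d(w) = 3 - (404 - w) = 3 + (-404 + w) = -401 + w)
b = -561000 (b = -6375*88 = -561000)
(d(K(-3)) + b) + H(1)**3 = ((-401 + 2*(-3)) - 561000) + 1**3 = ((-401 - 6) - 561000) + 1 = (-407 - 561000) + 1 = -561407 + 1 = -561406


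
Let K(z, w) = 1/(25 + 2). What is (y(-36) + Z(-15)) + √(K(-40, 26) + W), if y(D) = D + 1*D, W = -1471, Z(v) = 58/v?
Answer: -1138/15 + 2*I*√29787/9 ≈ -75.867 + 38.353*I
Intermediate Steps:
K(z, w) = 1/27
y(D) = 2*D (y(D) = D + D = 2*D)
(y(-36) + Z(-15)) + √(K(-40, 26) + W) = (2*(-36) + 58/(-15)) + √(1/27 - 1471) = (-72 + 58*(-1/15)) + √(-39716/27) = (-72 - 58/15) + 2*I*√29787/9 = -1138/15 + 2*I*√29787/9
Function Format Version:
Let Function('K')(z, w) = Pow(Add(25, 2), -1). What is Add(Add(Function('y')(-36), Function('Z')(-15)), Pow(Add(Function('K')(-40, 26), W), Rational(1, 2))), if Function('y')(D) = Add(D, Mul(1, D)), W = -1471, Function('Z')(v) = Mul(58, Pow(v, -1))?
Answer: Add(Rational(-1138, 15), Mul(Rational(2, 9), I, Pow(29787, Rational(1, 2)))) ≈ Add(-75.867, Mul(38.353, I))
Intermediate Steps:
Function('K')(z, w) = Rational(1, 27) (Function('K')(z, w) = Pow(27, -1) = Rational(1, 27))
Function('y')(D) = Mul(2, D) (Function('y')(D) = Add(D, D) = Mul(2, D))
Add(Add(Function('y')(-36), Function('Z')(-15)), Pow(Add(Function('K')(-40, 26), W), Rational(1, 2))) = Add(Add(Mul(2, -36), Mul(58, Pow(-15, -1))), Pow(Add(Rational(1, 27), -1471), Rational(1, 2))) = Add(Add(-72, Mul(58, Rational(-1, 15))), Pow(Rational(-39716, 27), Rational(1, 2))) = Add(Add(-72, Rational(-58, 15)), Mul(Rational(2, 9), I, Pow(29787, Rational(1, 2)))) = Add(Rational(-1138, 15), Mul(Rational(2, 9), I, Pow(29787, Rational(1, 2))))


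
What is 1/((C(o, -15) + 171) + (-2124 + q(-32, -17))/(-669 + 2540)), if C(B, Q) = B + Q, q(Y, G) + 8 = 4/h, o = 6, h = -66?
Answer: 61743/9932008 ≈ 0.0062166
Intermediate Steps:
q(Y, G) = -266/33 (q(Y, G) = -8 + 4/(-66) = -8 + 4*(-1/66) = -8 - 2/33 = -266/33)
1/((C(o, -15) + 171) + (-2124 + q(-32, -17))/(-669 + 2540)) = 1/(((6 - 15) + 171) + (-2124 - 266/33)/(-669 + 2540)) = 1/((-9 + 171) - 70358/33/1871) = 1/(162 - 70358/33*1/1871) = 1/(162 - 70358/61743) = 1/(9932008/61743) = 61743/9932008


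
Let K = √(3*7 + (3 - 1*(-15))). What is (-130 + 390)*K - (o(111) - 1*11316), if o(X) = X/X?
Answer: 11315 + 260*√39 ≈ 12939.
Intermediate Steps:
o(X) = 1
K = √39 (K = √(21 + (3 + 15)) = √(21 + 18) = √39 ≈ 6.2450)
(-130 + 390)*K - (o(111) - 1*11316) = (-130 + 390)*√39 - (1 - 1*11316) = 260*√39 - (1 - 11316) = 260*√39 - 1*(-11315) = 260*√39 + 11315 = 11315 + 260*√39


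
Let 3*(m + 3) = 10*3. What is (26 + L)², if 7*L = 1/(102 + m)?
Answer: 393585921/582169 ≈ 676.07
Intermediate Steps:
m = 7 (m = -3 + (10*3)/3 = -3 + (⅓)*30 = -3 + 10 = 7)
L = 1/763 (L = 1/(7*(102 + 7)) = (⅐)/109 = (⅐)*(1/109) = 1/763 ≈ 0.0013106)
(26 + L)² = (26 + 1/763)² = (19839/763)² = 393585921/582169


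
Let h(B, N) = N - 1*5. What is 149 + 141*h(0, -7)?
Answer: -1543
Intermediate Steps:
h(B, N) = -5 + N (h(B, N) = N - 5 = -5 + N)
149 + 141*h(0, -7) = 149 + 141*(-5 - 7) = 149 + 141*(-12) = 149 - 1692 = -1543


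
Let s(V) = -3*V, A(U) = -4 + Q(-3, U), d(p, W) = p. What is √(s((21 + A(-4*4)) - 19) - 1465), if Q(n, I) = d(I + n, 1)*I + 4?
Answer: I*√2383 ≈ 48.816*I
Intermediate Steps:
Q(n, I) = 4 + I*(I + n) (Q(n, I) = (I + n)*I + 4 = I*(I + n) + 4 = 4 + I*(I + n))
A(U) = U*(-3 + U) (A(U) = -4 + (4 + U*(U - 3)) = -4 + (4 + U*(-3 + U)) = U*(-3 + U))
√(s((21 + A(-4*4)) - 19) - 1465) = √(-3*((21 + (-4*4)*(-3 - 4*4)) - 19) - 1465) = √(-3*((21 - 16*(-3 - 16)) - 19) - 1465) = √(-3*((21 - 16*(-19)) - 19) - 1465) = √(-3*((21 + 304) - 19) - 1465) = √(-3*(325 - 19) - 1465) = √(-3*306 - 1465) = √(-918 - 1465) = √(-2383) = I*√2383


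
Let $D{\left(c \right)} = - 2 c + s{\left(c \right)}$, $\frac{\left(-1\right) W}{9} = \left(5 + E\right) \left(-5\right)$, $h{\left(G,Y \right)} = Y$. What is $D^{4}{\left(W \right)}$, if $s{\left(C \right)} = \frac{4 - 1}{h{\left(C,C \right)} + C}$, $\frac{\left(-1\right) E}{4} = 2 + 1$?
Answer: $\frac{306355898188051210801}{1944810000} \approx 1.5752 \cdot 10^{11}$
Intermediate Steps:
$E = -12$ ($E = - 4 \left(2 + 1\right) = \left(-4\right) 3 = -12$)
$W = -315$ ($W = - 9 \left(5 - 12\right) \left(-5\right) = - 9 \left(\left(-7\right) \left(-5\right)\right) = \left(-9\right) 35 = -315$)
$s{\left(C \right)} = \frac{3}{2 C}$ ($s{\left(C \right)} = \frac{4 - 1}{C + C} = \frac{3}{2 C}$)
$D{\left(c \right)} = - 2 c + \frac{3}{2 c}$
$D^{4}{\left(W \right)} = \left(\left(-2\right) \left(-315\right) + \frac{3}{2 \left(-315\right)}\right)^{4} = \left(630 + \frac{3}{2} \left(- \frac{1}{315}\right)\right)^{4} = \left(630 - \frac{1}{210}\right)^{4} = \left(\frac{132299}{210}\right)^{4} = \frac{306355898188051210801}{1944810000}$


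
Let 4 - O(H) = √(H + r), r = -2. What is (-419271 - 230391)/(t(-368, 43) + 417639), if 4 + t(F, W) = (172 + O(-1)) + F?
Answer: -135598427133/87129329126 - 324831*I*√3/87129329126 ≈ -1.5563 - 6.4573e-6*I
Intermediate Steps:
O(H) = 4 - √(-2 + H) (O(H) = 4 - √(H - 2) = 4 - √(-2 + H))
t(F, W) = 172 + F - I*√3 (t(F, W) = -4 + ((172 + (4 - √(-2 - 1))) + F) = -4 + ((172 + (4 - √(-3))) + F) = -4 + ((172 + (4 - I*√3)) + F) = -4 + ((176 - I*√3) + F) = -4 + (176 + F - I*√3) = 172 + F - I*√3)
(-419271 - 230391)/(t(-368, 43) + 417639) = (-419271 - 230391)/((172 - 368 - I*√3) + 417639) = -649662/((-196 - I*√3) + 417639) = -649662/(417443 - I*√3)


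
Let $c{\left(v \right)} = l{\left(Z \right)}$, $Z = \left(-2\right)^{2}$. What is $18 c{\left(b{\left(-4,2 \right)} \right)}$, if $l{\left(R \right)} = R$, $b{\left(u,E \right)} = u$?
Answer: $72$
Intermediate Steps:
$Z = 4$
$c{\left(v \right)} = 4$
$18 c{\left(b{\left(-4,2 \right)} \right)} = 18 \cdot 4 = 72$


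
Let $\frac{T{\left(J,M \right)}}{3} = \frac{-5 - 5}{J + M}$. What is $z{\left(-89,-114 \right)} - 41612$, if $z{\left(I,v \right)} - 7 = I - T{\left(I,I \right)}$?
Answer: $- \frac{3710781}{89} \approx -41694.0$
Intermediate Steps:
$T{\left(J,M \right)} = - \frac{30}{J + M}$ ($T{\left(J,M \right)} = 3 \frac{-5 - 5}{J + M} = 3 \left(- \frac{10}{J + M}\right) = - \frac{30}{J + M}$)
$z{\left(I,v \right)} = 7 + I + \frac{15}{I}$ ($z{\left(I,v \right)} = 7 + \left(I - - \frac{30}{I + I}\right) = 7 + \left(I - - \frac{30}{2 I}\right) = 7 + \left(I - - 30 \frac{1}{2 I}\right) = 7 + \left(I - - \frac{15}{I}\right) = 7 + \left(I + \frac{15}{I}\right) = 7 + I + \frac{15}{I}$)
$z{\left(-89,-114 \right)} - 41612 = \left(7 - 89 + \frac{15}{-89}\right) - 41612 = \left(7 - 89 + 15 \left(- \frac{1}{89}\right)\right) - 41612 = \left(7 - 89 - \frac{15}{89}\right) - 41612 = - \frac{7313}{89} - 41612 = - \frac{3710781}{89}$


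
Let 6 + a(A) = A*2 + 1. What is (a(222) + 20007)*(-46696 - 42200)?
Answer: -1817567616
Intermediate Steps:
a(A) = -5 + 2*A (a(A) = -6 + (A*2 + 1) = -6 + (2*A + 1) = -6 + (1 + 2*A) = -5 + 2*A)
(a(222) + 20007)*(-46696 - 42200) = ((-5 + 2*222) + 20007)*(-46696 - 42200) = ((-5 + 444) + 20007)*(-88896) = (439 + 20007)*(-88896) = 20446*(-88896) = -1817567616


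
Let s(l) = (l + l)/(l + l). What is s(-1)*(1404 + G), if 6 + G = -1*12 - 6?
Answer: 1380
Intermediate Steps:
s(l) = 1 (s(l) = (2*l)/((2*l)) = (2*l)*(1/(2*l)) = 1)
G = -24 (G = -6 + (-1*12 - 6) = -6 + (-12 - 6) = -6 - 18 = -24)
s(-1)*(1404 + G) = 1*(1404 - 24) = 1*1380 = 1380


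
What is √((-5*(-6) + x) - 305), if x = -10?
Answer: I*√285 ≈ 16.882*I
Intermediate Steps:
√((-5*(-6) + x) - 305) = √((-5*(-6) - 10) - 305) = √((30 - 10) - 305) = √(20 - 305) = √(-285) = I*√285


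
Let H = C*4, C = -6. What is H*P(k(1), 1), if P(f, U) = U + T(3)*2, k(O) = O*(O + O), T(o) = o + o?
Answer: -312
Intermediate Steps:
T(o) = 2*o
H = -24 (H = -6*4 = -24)
k(O) = 2*O² (k(O) = O*(2*O) = 2*O²)
P(f, U) = 12 + U (P(f, U) = U + (2*3)*2 = U + 6*2 = U + 12 = 12 + U)
H*P(k(1), 1) = -24*(12 + 1) = -24*13 = -312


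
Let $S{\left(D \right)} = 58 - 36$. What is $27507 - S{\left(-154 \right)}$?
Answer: $27485$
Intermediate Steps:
$S{\left(D \right)} = 22$ ($S{\left(D \right)} = 58 - 36 = 22$)
$27507 - S{\left(-154 \right)} = 27507 - 22 = 27485$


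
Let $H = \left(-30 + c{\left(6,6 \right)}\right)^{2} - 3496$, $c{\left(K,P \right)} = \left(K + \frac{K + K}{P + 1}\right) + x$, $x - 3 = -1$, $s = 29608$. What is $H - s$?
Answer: $- \frac{1601932}{49} \approx -32693.0$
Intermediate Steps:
$x = 2$ ($x = 3 - 1 = 2$)
$c{\left(K,P \right)} = 2 + K + \frac{2 K}{1 + P}$ ($c{\left(K,P \right)} = \left(K + \frac{K + K}{P + 1}\right) + 2 = \left(K + \frac{2 K}{1 + P}\right) + 2 = 2 + K + \frac{2 K}{1 + P}$)
$H = - \frac{151140}{49}$ ($H = \left(-30 + \frac{2 + 2 \cdot 6 + 3 \cdot 6 + 6 \cdot 6}{1 + 6}\right)^{2} - 3496 = \left(-30 + \frac{2 + 12 + 18 + 36}{7}\right)^{2} - 3496 = \left(-30 + \frac{1}{7} \cdot 68\right)^{2} - 3496 = \left(-30 + \frac{68}{7}\right)^{2} - 3496 = \left(- \frac{142}{7}\right)^{2} - 3496 = \frac{20164}{49} - 3496 = - \frac{151140}{49} \approx -3084.5$)
$H - s = - \frac{151140}{49} - 29608 = - \frac{1601932}{49}$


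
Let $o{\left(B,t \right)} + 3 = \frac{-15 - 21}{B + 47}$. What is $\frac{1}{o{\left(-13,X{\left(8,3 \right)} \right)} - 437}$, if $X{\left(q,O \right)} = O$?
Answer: $- \frac{17}{7498} \approx -0.0022673$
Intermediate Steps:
$o{\left(B,t \right)} = -3 - \frac{36}{47 + B}$ ($o{\left(B,t \right)} = -3 + \frac{-15 - 21}{B + 47} = -3 - \frac{36}{47 + B}$)
$\frac{1}{o{\left(-13,X{\left(8,3 \right)} \right)} - 437} = \frac{1}{\frac{3 \left(-59 - -13\right)}{47 - 13} - 437} = \frac{1}{\frac{3 \left(-59 + 13\right)}{34} - 437} = \frac{1}{3 \cdot \frac{1}{34} \left(-46\right) - 437} = \frac{1}{- \frac{69}{17} - 437} = \frac{1}{- \frac{7498}{17}} = - \frac{17}{7498}$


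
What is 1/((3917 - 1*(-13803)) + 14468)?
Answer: 1/32188 ≈ 3.1067e-5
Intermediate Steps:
1/((3917 - 1*(-13803)) + 14468) = 1/((3917 + 13803) + 14468) = 1/(17720 + 14468) = 1/32188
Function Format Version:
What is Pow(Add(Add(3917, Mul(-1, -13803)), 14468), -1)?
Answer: Rational(1, 32188) ≈ 3.1067e-5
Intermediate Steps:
Pow(Add(Add(3917, Mul(-1, -13803)), 14468), -1) = Pow(Add(Add(3917, 13803), 14468), -1) = Pow(Add(17720, 14468), -1) = Pow(32188, -1) = Rational(1, 32188)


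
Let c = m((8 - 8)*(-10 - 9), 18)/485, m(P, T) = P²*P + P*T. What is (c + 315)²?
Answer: 99225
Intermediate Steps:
m(P, T) = P³ + P*T
c = 0 (c = (((8 - 8)*(-10 - 9))*(18 + ((8 - 8)*(-10 - 9))²))/485 = ((0*(-19))*(18 + (0*(-19))²))*(1/485) = (0*(18 + 0²))*(1/485) = (0*(18 + 0))*(1/485) = (0*18)*(1/485) = 0*(1/485) = 0)
(c + 315)² = (0 + 315)² = 315² = 99225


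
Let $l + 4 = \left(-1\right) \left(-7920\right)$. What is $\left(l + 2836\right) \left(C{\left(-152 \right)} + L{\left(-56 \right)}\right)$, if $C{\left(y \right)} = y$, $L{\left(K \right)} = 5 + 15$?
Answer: $-1419264$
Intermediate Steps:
$L{\left(K \right)} = 20$
$l = 7916$ ($l = -4 - -7920 = -4 + 7920 = 7916$)
$\left(l + 2836\right) \left(C{\left(-152 \right)} + L{\left(-56 \right)}\right) = \left(7916 + 2836\right) \left(-152 + 20\right) = 10752 \left(-132\right) = -1419264$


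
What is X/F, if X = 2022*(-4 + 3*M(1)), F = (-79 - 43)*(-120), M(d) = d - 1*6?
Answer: -6403/2440 ≈ -2.6242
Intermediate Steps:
M(d) = -6 + d (M(d) = d - 6 = -6 + d)
F = 14640 (F = -122*(-120) = 14640)
X = -38418 (X = 2022*(-4 + 3*(-6 + 1)) = 2022*(-4 + 3*(-5)) = 2022*(-4 - 15) = 2022*(-19) = -38418)
X/F = -38418/14640 = -38418*1/14640 = -6403/2440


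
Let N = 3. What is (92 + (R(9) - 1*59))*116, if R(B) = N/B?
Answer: 11600/3 ≈ 3866.7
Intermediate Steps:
R(B) = 3/B
(92 + (R(9) - 1*59))*116 = (92 + (3/9 - 1*59))*116 = (92 + (3*(1/9) - 59))*116 = (92 + (1/3 - 59))*116 = (92 - 176/3)*116 = (100/3)*116 = 11600/3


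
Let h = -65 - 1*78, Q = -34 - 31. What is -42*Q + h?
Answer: 2587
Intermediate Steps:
Q = -65
h = -143 (h = -65 - 78 = -143)
-42*Q + h = -42*(-65) - 143 = 2730 - 143 = 2587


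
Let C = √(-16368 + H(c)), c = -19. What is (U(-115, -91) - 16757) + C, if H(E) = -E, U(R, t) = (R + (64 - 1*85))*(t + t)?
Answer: 7995 + I*√16349 ≈ 7995.0 + 127.86*I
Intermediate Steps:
U(R, t) = 2*t*(-21 + R) (U(R, t) = (R + (64 - 85))*(2*t) = (R - 21)*(2*t) = (-21 + R)*(2*t) = 2*t*(-21 + R))
C = I*√16349 (C = √(-16368 - 1*(-19)) = √(-16368 + 19) = √(-16349) = I*√16349 ≈ 127.86*I)
(U(-115, -91) - 16757) + C = (2*(-91)*(-21 - 115) - 16757) + I*√16349 = (2*(-91)*(-136) - 16757) + I*√16349 = (24752 - 16757) + I*√16349 = 7995 + I*√16349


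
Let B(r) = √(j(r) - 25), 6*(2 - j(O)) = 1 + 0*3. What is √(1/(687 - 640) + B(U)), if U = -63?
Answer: √(1692 + 13254*I*√834)/282 ≈ 1.5548 + 1.5479*I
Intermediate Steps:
j(O) = 11/6 (j(O) = 2 - (1 + 0*3)/6 = 2 - (1 + 0)/6 = 2 - ⅙*1 = 2 - ⅙ = 11/6)
B(r) = I*√834/6 (B(r) = √(11/6 - 25) = √(-139/6) = I*√834/6)
√(1/(687 - 640) + B(U)) = √(1/(687 - 640) + I*√834/6) = √(1/47 + I*√834/6)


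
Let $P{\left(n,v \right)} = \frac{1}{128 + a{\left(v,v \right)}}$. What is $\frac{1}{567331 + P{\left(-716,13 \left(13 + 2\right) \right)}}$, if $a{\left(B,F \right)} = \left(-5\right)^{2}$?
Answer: $\frac{153}{86801644} \approx 1.7626 \cdot 10^{-6}$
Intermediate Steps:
$a{\left(B,F \right)} = 25$
$P{\left(n,v \right)} = \frac{1}{153}$ ($P{\left(n,v \right)} = \frac{1}{128 + 25} = \frac{1}{153}$)
$\frac{1}{567331 + P{\left(-716,13 \left(13 + 2\right) \right)}} = \frac{1}{567331 + \frac{1}{153}} = \frac{1}{\frac{86801644}{153}} = \frac{153}{86801644}$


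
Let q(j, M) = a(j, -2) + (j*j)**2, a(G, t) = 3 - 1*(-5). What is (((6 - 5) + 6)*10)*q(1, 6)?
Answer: 630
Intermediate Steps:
a(G, t) = 8 (a(G, t) = 3 + 5 = 8)
q(j, M) = 8 + j**4 (q(j, M) = 8 + (j*j)**2 = 8 + (j**2)**2 = 8 + j**4)
(((6 - 5) + 6)*10)*q(1, 6) = (((6 - 5) + 6)*10)*(8 + 1**4) = ((1 + 6)*10)*(8 + 1) = (7*10)*9 = 70*9 = 630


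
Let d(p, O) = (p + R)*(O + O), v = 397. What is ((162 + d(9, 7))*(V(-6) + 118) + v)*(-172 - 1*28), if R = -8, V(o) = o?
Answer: -4021800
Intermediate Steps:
d(p, O) = 2*O*(-8 + p) (d(p, O) = (p - 8)*(O + O) = (-8 + p)*(2*O) = 2*O*(-8 + p))
((162 + d(9, 7))*(V(-6) + 118) + v)*(-172 - 1*28) = ((162 + 2*7*(-8 + 9))*(-6 + 118) + 397)*(-172 - 1*28) = ((162 + 2*7*1)*112 + 397)*(-172 - 28) = ((162 + 14)*112 + 397)*(-200) = (176*112 + 397)*(-200) = (19712 + 397)*(-200) = 20109*(-200) = -4021800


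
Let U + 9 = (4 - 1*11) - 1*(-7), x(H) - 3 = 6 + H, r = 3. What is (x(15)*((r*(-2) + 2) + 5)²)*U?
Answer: -216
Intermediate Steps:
x(H) = 9 + H (x(H) = 3 + (6 + H) = 9 + H)
U = -9 (U = -9 + ((4 - 1*11) - 1*(-7)) = -9 + ((4 - 11) + 7) = -9 + (-7 + 7) = -9 + 0 = -9)
(x(15)*((r*(-2) + 2) + 5)²)*U = ((9 + 15)*((3*(-2) + 2) + 5)²)*(-9) = (24*((-6 + 2) + 5)²)*(-9) = (24*(-4 + 5)²)*(-9) = (24*1²)*(-9) = (24*1)*(-9) = 24*(-9) = -216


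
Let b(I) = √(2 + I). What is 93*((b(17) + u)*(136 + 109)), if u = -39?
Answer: -888615 + 22785*√19 ≈ -7.8930e+5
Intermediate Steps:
93*((b(17) + u)*(136 + 109)) = 93*((√(2 + 17) - 39)*(136 + 109)) = 93*((√19 - 39)*245) = 93*((-39 + √19)*245) = 93*(-9555 + 245*√19) = -888615 + 22785*√19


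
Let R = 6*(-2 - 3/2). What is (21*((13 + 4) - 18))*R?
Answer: 441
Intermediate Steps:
R = -21 (R = 6*(-2 - 3*½) = 6*(-2 - 3/2) = 6*(-7/2) = -21)
(21*((13 + 4) - 18))*R = (21*((13 + 4) - 18))*(-21) = (21*(17 - 18))*(-21) = (21*(-1))*(-21) = -21*(-21) = 441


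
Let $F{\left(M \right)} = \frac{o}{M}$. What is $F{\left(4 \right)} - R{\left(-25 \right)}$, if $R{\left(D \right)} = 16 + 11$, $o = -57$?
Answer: $- \frac{165}{4} \approx -41.25$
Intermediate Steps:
$R{\left(D \right)} = 27$
$F{\left(M \right)} = - \frac{57}{M}$
$F{\left(4 \right)} - R{\left(-25 \right)} = - \frac{57}{4} - 27 = - \frac{165}{4}$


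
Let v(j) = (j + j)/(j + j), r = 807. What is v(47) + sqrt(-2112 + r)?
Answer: 1 + 3*I*sqrt(145) ≈ 1.0 + 36.125*I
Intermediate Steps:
v(j) = 1 (v(j) = (2*j)/((2*j)) = (2*j)*(1/(2*j)) = 1)
v(47) + sqrt(-2112 + r) = 1 + sqrt(-2112 + 807) = 1 + sqrt(-1305) = 1 + 3*I*sqrt(145)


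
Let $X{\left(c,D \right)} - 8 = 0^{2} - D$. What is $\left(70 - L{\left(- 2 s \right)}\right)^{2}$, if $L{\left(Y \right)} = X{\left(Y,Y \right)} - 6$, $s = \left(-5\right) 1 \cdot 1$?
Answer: $6084$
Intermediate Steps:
$s = -5$ ($s = \left(-5\right) 1 = -5$)
$X{\left(c,D \right)} = 8 - D$ ($X{\left(c,D \right)} = 8 - \left(0 + D\right) = 8 + \left(0 - D\right) = 8 - D$)
$L{\left(Y \right)} = 2 - Y$ ($L{\left(Y \right)} = \left(8 - Y\right) - 6 = 2 - Y$)
$\left(70 - L{\left(- 2 s \right)}\right)^{2} = \left(70 - \left(2 - \left(-2\right) \left(-5\right)\right)\right)^{2} = \left(70 - \left(2 - 10\right)\right)^{2} = \left(70 - -8\right)^{2} = \left(70 + 8\right)^{2} = 78^{2} = 6084$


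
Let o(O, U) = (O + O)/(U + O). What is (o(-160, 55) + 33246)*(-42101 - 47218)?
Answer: -20788401790/7 ≈ -2.9698e+9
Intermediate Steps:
o(O, U) = 2*O/(O + U) (o(O, U) = (2*O)/(O + U) = 2*O/(O + U))
(o(-160, 55) + 33246)*(-42101 - 47218) = (2*(-160)/(-160 + 55) + 33246)*(-42101 - 47218) = (2*(-160)/(-105) + 33246)*(-89319) = (2*(-160)*(-1/105) + 33246)*(-89319) = (64/21 + 33246)*(-89319) = (698230/21)*(-89319) = -20788401790/7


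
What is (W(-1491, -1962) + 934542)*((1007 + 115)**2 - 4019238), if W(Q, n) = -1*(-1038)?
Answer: -2582531995320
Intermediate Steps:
W(Q, n) = 1038
(W(-1491, -1962) + 934542)*((1007 + 115)**2 - 4019238) = (1038 + 934542)*((1007 + 115)**2 - 4019238) = 935580*(1122**2 - 4019238) = 935580*(1258884 - 4019238) = 935580*(-2760354) = -2582531995320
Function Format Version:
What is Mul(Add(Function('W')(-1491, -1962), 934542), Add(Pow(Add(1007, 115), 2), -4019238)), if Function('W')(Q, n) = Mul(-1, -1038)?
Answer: -2582531995320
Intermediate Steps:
Function('W')(Q, n) = 1038
Mul(Add(Function('W')(-1491, -1962), 934542), Add(Pow(Add(1007, 115), 2), -4019238)) = Mul(Add(1038, 934542), Add(Pow(Add(1007, 115), 2), -4019238)) = Mul(935580, Add(Pow(1122, 2), -4019238)) = Mul(935580, Add(1258884, -4019238)) = Mul(935580, -2760354) = -2582531995320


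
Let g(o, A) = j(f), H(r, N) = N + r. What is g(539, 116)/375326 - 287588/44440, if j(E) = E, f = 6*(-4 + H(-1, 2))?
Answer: -13492506701/2084935930 ≈ -6.4714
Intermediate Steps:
f = -18 (f = 6*(-4 + (2 - 1)) = 6*(-4 + 1) = 6*(-3) = -18)
g(o, A) = -18
g(539, 116)/375326 - 287588/44440 = -18/375326 - 287588/44440 = -18*1/375326 - 287588*1/44440 = -9/187663 - 71897/11110 = -13492506701/2084935930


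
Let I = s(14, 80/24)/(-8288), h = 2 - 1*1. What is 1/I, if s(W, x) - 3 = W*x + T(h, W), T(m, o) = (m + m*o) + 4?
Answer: -12432/103 ≈ -120.70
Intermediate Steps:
h = 1 (h = 2 - 1 = 1)
T(m, o) = 4 + m + m*o
s(W, x) = 8 + W + W*x (s(W, x) = 3 + (W*x + (4 + 1 + 1*W)) = 3 + (W*x + (4 + 1 + W)) = 3 + (W*x + (5 + W)) = 3 + (5 + W + W*x) = 8 + W + W*x)
I = -103/12432 (I = (8 + 14 + 14*(80/24))/(-8288) = (8 + 14 + 14*(80*(1/24)))*(-1/8288) = (8 + 14 + 14*(10/3))*(-1/8288) = (8 + 14 + 140/3)*(-1/8288) = (206/3)*(-1/8288) = -103/12432 ≈ -0.0082851)
1/I = 1/(-103/12432) = -12432/103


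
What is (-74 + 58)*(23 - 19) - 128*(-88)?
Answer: 11200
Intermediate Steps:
(-74 + 58)*(23 - 19) - 128*(-88) = -16*4 + 11264 = -64 + 11264 = 11200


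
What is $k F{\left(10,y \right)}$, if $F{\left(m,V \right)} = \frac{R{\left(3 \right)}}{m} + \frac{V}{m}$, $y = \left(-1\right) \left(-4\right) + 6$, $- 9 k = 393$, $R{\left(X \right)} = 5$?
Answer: $- \frac{131}{2} \approx -65.5$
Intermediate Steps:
$k = - \frac{131}{3}$ ($k = \left(- \frac{1}{9}\right) 393 = - \frac{131}{3} \approx -43.667$)
$y = 10$ ($y = 4 + 6 = 10$)
$F{\left(m,V \right)} = \frac{5}{m} + \frac{V}{m}$
$k F{\left(10,y \right)} = - \frac{131 \frac{5 + 10}{10}}{3} = - \frac{131 \cdot \frac{1}{10} \cdot 15}{3} = \left(- \frac{131}{3}\right) \frac{3}{2} = - \frac{131}{2}$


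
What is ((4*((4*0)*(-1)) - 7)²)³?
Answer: 117649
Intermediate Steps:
((4*((4*0)*(-1)) - 7)²)³ = ((4*(0*(-1)) - 7)²)³ = ((4*0 - 7)²)³ = ((0 - 7)²)³ = ((-7)²)³ = 49³ = 117649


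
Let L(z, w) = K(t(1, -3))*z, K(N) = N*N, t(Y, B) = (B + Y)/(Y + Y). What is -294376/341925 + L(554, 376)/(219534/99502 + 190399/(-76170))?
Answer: -718165135168902884/380079815458575 ≈ -1889.5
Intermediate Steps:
t(Y, B) = (B + Y)/(2*Y) (t(Y, B) = (B + Y)/((2*Y)) = (B + Y)*(1/(2*Y)) = (B + Y)/(2*Y))
K(N) = N²
L(z, w) = z (L(z, w) = ((½)*(-3 + 1)/1)²*z = ((½)*1*(-2))²*z = (-1)²*z = 1*z = z)
-294376/341925 + L(554, 376)/(219534/99502 + 190399/(-76170)) = -294376/341925 + 554/(219534/99502 + 190399/(-76170)) = -294376*1/341925 + 554/(219534*(1/99502) + 190399*(-1/76170)) = -294376/341925 + 554/(109767/49751 - 190399/76170) = -294376/341925 + 554/(-1111588259/3789533670) = -294376/341925 + 554*(-3789533670/1111588259) = -294376/341925 - 2099401653180/1111588259 = -718165135168902884/380079815458575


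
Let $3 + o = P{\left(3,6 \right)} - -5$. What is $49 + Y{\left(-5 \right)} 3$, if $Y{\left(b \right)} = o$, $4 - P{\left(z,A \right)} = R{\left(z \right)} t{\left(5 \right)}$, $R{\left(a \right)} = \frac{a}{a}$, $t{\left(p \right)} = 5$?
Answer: $52$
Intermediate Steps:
$R{\left(a \right)} = 1$
$P{\left(z,A \right)} = -1$ ($P{\left(z,A \right)} = 4 - 1 \cdot 5 = 4 - 5 = -1$)
$o = 1$ ($o = -3 - -4 = -3 + \left(-1 + 5\right) = -3 + 4 = 1$)
$Y{\left(b \right)} = 1$
$49 + Y{\left(-5 \right)} 3 = 49 + 1 \cdot 3 = 49 + 3 = 52$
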